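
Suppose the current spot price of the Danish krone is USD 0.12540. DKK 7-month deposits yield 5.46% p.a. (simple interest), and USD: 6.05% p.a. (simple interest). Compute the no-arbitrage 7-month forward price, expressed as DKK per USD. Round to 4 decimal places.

T = 7/12 years.
USD accumulates by 1 + 0.0605×7/12 = 1.0352917.
DKK growth factor: 1 + 0.0546×7/12 = 1.031850.
Forward (USD per DKK) = 0.1254 × 1.0352917 / 1.031850 = 0.1258183.
Invert for DKK per USD: 1 / 0.1258183 = 7.9480.

7.9480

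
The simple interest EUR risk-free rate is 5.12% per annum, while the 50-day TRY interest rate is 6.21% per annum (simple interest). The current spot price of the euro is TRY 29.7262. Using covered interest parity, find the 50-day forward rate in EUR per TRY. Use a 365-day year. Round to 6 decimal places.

0.033591

T = 50/365 years.
Growth of 1 TRY over T: 1 + 0.0621×50/365 = 1.0085068.
Growth of 1 EUR over T: 1 + 0.0512×50/365 = 1.0070137.
Forward (TRY per EUR) = 29.7262 × 1.0085068 / 1.0070137 = 29.77028.
Invert for EUR per TRY: 1 / 29.77028 = 0.033591.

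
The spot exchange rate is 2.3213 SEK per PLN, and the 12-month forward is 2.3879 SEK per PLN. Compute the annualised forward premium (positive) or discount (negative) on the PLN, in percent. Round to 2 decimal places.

+2.87%

T = 1 year.
PLN trades forward at +2.86908% vs spot over the period.
Per annum: 0.0286908 / 1 = 0.028691 = 2.87%.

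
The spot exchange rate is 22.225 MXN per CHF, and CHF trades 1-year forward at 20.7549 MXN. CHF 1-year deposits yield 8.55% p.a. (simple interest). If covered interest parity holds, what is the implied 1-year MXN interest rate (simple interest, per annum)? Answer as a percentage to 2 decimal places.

1.37%

T = 1 year.
By CIP, F/S equals the MXN-to-CHF growth ratio: 20.7549/22.225 = 0.9338538.
CHF growth factor: 1 + 0.0855×1 = 1.085500.
Hence g_MXN = 1.0136983.
(1.0136983 − 1)/T = 0.013698, i.e. 1.37%.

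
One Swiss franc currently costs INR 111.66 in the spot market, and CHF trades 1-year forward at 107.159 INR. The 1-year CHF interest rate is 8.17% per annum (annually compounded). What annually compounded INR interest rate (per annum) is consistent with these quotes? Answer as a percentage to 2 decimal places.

3.81%

T = 1 year.
By CIP, F/S equals the INR-to-CHF growth ratio: 107.159/111.66 = 0.9596901.
CHF growth factor: (1 + 0.0817)^1 = 1.081700.
Hence g_INR = 1.0380968.
r = 1.0380968^(1/1) − 1 = 0.038097 → 3.81%.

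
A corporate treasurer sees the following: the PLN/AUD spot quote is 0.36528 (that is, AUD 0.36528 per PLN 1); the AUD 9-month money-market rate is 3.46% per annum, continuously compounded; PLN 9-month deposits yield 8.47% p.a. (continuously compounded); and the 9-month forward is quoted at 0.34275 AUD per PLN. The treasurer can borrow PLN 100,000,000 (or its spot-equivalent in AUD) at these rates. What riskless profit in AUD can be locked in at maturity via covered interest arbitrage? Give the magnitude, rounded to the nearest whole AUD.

T = 9/12 years.
Invest the PLN and cover forward: 100,000,000 × 1.0655861251 × 0.34275 = AUD 36,522,964.44.
Convert at spot and invest in AUD: 100,000,000 × 0.36528 × 1.0262896327 = AUD 37,488,307.70.
The quoted forward undervalues PLN, so borrow PLN, convert to AUD at spot, deposit the AUD at 3.46%, and buy PLN forward at 0.34275 to cover the loan.
Profit = 37,488,307.70 − 36,522,964.44 = AUD 965,343.

AUD 965,343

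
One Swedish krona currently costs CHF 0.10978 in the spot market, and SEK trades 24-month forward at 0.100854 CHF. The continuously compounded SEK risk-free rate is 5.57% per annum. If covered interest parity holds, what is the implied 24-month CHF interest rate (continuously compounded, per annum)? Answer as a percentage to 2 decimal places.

T = 2 years.
F/S = 0.100854/0.10978 = 0.9186919 = (growth of CHF) / (growth of SEK).
The SEK side grows by e^(0.0557×2) = 1.117842.
Hence g_CHF = 1.0269524.
Take logs: ln 1.0269524 / 2 = 0.013298, so 1.33%.

1.33%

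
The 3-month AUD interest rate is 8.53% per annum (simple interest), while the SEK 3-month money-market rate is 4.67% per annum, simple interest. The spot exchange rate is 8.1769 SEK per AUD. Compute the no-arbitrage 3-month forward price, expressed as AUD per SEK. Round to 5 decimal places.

T = 3/12 years.
SEK growth factor: 1 + 0.0467×3/12 = 1.011675.
AUD growth factor: 1 + 0.0853×3/12 = 1.021325.
So F = 8.1769 × 1.011675 / 1.021325 = 8.099640 (SEK/AUD).
Invert for AUD per SEK: 1 / 8.099640 = 0.12346.

0.12346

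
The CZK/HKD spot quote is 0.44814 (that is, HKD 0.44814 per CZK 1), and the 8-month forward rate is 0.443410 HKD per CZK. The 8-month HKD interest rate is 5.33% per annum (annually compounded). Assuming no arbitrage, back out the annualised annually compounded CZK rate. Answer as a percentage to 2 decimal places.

7.02%

T = 8/12 years.
F/S = 0.44341/0.44814 = 0.9894453 = (growth of HKD) / (growth of CZK).
HKD growth factor: (1 + 0.0533)^(8/12) = 1.0352249.
So the CZK growth factor = 1.0462679.
r = 1.0462679^(12/8) − 1 = 0.070199 → 7.02%.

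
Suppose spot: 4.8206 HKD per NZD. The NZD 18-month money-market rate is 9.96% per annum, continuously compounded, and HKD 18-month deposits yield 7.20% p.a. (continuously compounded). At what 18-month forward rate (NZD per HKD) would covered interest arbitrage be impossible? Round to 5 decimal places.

T = 18/12 years.
Growth of 1 HKD over T: e^(0.0720×18/12) = 1.1140477.
Growth of 1 NZD over T: e^(0.0996×18/12) = 1.1611374.
Forward (HKD per NZD) = 4.8206 × 1.1140477 / 1.1611374 = 4.625102.
Quoted the other way: 1/4.625102 = 0.21621 NZD per HKD.

0.21621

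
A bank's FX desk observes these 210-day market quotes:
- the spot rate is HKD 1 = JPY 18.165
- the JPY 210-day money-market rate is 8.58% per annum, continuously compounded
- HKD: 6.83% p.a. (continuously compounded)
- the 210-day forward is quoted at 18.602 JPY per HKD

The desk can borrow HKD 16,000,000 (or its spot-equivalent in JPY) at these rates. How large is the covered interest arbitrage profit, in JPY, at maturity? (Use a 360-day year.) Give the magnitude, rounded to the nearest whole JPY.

T = 210/360 years.
Keep in HKD, deliver into the forward: 16,000,000·1.0406459922·18.602 = JPY 309,729,547.95.
Swap to JPY now, deposit: 16,000,000·18.165·1.05132366124 = JPY 305,556,708.90.
The quoted forward overvalues HKD, so borrow JPY, buy HKD at spot, deposit the HKD at 6.83%, and sell the proceeds forward at 18.602.
Arbitrage profit = |309,729,547.95 − 305,556,708.90| = JPY 4,172,839.

JPY 4,172,839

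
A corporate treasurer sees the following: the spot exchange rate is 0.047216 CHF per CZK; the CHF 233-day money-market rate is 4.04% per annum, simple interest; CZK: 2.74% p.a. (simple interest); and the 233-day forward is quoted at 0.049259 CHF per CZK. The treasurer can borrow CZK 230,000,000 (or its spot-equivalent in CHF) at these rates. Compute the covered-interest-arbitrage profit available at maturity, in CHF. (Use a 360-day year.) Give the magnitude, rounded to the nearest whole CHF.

CHF 386,851

T = 233/360 years.
Invest the CZK and cover forward: 230,000,000 × 1.0177338889 × 0.049259 = CHF 11,530,487.34.
Convert at spot and invest in CHF: 230,000,000 × 0.047216 × 1.0261477778 = CHF 11,143,636.50.
The quoted forward overvalues CZK, so borrow CHF, buy CZK at spot, deposit the CZK at 2.74%, and sell the proceeds forward at 0.049259.
Profit = 11,530,487.34 − 11,143,636.50 = CHF 386,851.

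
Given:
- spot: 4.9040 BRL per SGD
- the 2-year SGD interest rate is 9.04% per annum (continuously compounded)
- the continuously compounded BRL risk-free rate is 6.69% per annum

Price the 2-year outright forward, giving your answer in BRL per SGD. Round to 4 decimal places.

T = 2 years.
Growth of 1 BRL over T: e^(0.0669×2) = 1.1431642.
SGD growth factor: e^(0.0904×2) = 1.1981755.
CIP: F = S · (grow BRL)/(grow SGD) = 4.904 × 1.1431642/1.1981755 = 4.678845 BRL per SGD.

4.6788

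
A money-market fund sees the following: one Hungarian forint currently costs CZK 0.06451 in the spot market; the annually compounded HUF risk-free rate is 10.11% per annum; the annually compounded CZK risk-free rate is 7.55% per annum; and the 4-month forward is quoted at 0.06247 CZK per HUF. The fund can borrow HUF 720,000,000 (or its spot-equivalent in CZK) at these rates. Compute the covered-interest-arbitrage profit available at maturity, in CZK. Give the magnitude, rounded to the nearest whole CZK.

T = 4/12 years.
Keep in HUF, deliver into the forward: 720,000,000·1.0326240942·0.06247 = CZK 46,445,779.56.
Swap to CZK now, deposit: 720,000,000·0.06451·1.0245586043 = CZK 47,587,878.41.
The quoted forward undervalues HUF, so borrow HUF, convert to CZK at spot, deposit the CZK at 7.55%, and buy HUF forward at 0.06247 to cover the loan.
Profit = 47,587,878.41 − 46,445,779.56 = CZK 1,142,099.

CZK 1,142,099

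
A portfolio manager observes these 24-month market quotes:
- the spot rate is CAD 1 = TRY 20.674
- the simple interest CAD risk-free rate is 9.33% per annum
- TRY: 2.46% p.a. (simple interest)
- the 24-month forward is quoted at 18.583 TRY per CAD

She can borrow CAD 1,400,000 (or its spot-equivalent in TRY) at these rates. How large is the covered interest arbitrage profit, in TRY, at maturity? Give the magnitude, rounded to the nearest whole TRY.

TRY 503,198

T = 2 years.
Keep in CAD, deliver into the forward: 1,400,000·1.186600·18.583 = TRY 30,870,822.92.
Swap to TRY now, deposit: 1,400,000·20.674·1.049200 = TRY 30,367,625.12.
The quoted forward overvalues CAD, so borrow TRY, buy CAD at spot, deposit the CAD at 9.33%, and sell the proceeds forward at 18.583.
Profit = 30,870,822.92 − 30,367,625.12 = TRY 503,198.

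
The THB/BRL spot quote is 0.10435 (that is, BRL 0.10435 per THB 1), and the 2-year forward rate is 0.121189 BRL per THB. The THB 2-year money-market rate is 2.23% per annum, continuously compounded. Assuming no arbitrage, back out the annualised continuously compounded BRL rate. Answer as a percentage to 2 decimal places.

T = 2 years.
F/S = 0.121189/0.10435 = 1.1613704 = (growth of BRL) / (growth of THB).
THB growth factor: e^(0.0223×2) = 1.0456095.
That pins the BRL growth at 1.2143399.
r = ln(1.2143399)/2 = 0.097100 → 9.71%.

9.71%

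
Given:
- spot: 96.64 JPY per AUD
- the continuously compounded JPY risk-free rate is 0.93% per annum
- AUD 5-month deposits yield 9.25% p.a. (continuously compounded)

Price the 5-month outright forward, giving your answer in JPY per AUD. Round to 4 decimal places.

T = 5/12 years.
Growth of 1 JPY over T: e^(0.0093×5/12) = 1.00388252.
AUD growth factor: e^(0.0925×5/12) = 1.03929403.
So F = 96.64 × 1.00388252 / 1.03929403 = 93.347218 (JPY/AUD).

93.3472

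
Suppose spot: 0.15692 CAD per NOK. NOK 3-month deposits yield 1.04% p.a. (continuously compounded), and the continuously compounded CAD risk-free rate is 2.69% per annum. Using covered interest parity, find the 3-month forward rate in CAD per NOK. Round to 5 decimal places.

T = 3/12 years.
CAD accumulates by e^(0.0269×3/12) = 1.0067477.
NOK growth factor: e^(0.0104×3/12) = 1.0026034.
CIP: F = S · (grow CAD)/(grow NOK) = 0.15692 × 1.0067477/1.0026034 = 0.1575686 CAD per NOK.

0.15757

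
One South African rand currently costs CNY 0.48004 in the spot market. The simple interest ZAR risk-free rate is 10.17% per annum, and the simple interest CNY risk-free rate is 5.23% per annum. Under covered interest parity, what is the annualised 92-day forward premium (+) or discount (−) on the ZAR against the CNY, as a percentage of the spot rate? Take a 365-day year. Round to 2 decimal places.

-4.82%

T = 92/365 years.
No-arbitrage forward: 0.48004 × 1.0131825 / 1.025634 = 0.47421217 CNY/ZAR.
Annualised premium = (F − S)/S × (1/T) = (0.47421217 − 0.48004)/0.48004 ÷ (92/365) = -4.82%.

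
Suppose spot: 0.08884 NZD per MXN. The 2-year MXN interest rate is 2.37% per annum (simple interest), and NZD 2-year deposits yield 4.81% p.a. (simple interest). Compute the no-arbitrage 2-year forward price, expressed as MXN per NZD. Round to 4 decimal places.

T = 2 years.
Growth of 1 NZD over T: 1 + 0.0481×2 = 1.096200.
Growth of 1 MXN over T: 1 + 0.0237×2 = 1.047400.
So F = 0.08884 × 1.096200 / 1.047400 = 0.092979194 (NZD/MXN).
Quoted the other way: 1/0.092979194 = 10.7551 MXN per NZD.

10.7551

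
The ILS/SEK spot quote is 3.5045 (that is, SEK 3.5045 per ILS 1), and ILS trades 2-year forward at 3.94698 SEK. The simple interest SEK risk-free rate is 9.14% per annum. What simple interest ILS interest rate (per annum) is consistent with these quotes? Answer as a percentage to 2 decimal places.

T = 2 years.
F/S = 3.94698/3.5045 = 1.1262605 = (growth of SEK) / (growth of ILS).
SEK growth factor: 1 + 0.0914×2 = 1.182800.
So the ILS growth factor = 1.0502011.
r = (1.0502011 − 1)/2 = 0.025101 → 2.51%.

2.51%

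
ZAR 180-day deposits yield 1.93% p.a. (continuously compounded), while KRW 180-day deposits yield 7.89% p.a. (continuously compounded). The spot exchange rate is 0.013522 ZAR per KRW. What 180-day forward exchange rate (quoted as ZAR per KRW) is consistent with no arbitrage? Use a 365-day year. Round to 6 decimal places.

0.013130

T = 180/365 years.
ZAR growth factor: e^(0.0193×180/365) = 1.0095632.
Growth of 1 KRW over T: e^(0.0789×180/365) = 1.0396765.
So F = 0.013522 × 1.0095632 / 1.0396765 = 0.01313035 (ZAR/KRW).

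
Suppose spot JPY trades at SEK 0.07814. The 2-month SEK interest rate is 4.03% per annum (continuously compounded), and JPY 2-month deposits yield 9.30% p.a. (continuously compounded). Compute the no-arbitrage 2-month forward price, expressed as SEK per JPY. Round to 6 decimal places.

0.077457

T = 2/12 years.
SEK accumulates by e^(0.0403×2/12) = 1.0067393.
JPY accumulates by e^(0.0930×2/12) = 1.0156207.
Forward (SEK per JPY) = 0.07814 × 1.0067393 / 1.0156207 = 0.07745668.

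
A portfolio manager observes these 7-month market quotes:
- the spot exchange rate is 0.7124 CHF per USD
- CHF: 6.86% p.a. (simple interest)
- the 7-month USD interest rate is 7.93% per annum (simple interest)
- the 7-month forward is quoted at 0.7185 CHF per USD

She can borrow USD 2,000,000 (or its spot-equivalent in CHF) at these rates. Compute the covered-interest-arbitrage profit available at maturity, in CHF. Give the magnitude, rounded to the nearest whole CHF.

CHF 21,657

T = 7/12 years.
Invest the USD and cover forward: 2,000,000 × 1.046258333 × 0.7185 = CHF 1,503,473.22.
Convert at spot and invest in CHF: 2,000,000 × 0.7124 × 1.040016667 = CHF 1,481,815.75.
The quoted forward overvalues USD, so borrow CHF, buy USD at spot, deposit the USD at 7.93%, and sell the proceeds forward at 0.7185.
Arbitrage profit = |1,503,473.22 − 1,481,815.75| = CHF 21,657.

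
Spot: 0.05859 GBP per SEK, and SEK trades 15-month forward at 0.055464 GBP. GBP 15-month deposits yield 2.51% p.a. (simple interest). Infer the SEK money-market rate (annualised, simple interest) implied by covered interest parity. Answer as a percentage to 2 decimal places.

T = 15/12 years.
CIP gives F = S · g_GBP/g_SEK, so g_GBP/g_SEK = 0.055464/0.05859 = 0.9466462.
The GBP side grows by 1 + 0.0251×15/12 = 1.031375.
So the SEK growth factor = 1.0895042.
(1.0895042 − 1)/T = 0.071603, i.e. 7.16%.

7.16%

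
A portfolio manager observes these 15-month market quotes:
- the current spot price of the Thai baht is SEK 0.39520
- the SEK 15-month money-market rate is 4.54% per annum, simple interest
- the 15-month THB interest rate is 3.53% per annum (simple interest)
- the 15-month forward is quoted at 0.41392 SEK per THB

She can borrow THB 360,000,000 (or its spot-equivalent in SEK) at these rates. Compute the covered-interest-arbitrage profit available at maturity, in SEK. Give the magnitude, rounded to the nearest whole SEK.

T = 15/12 years.
Keep in THB, deliver into the forward: 360,000,000·1.044125·0.41392 = SEK 155,586,319.20.
Swap to SEK now, deposit: 360,000,000·0.39520·1.056750 = SEK 150,345,936.00.
The quoted forward overvalues THB, so borrow SEK, buy THB at spot, deposit the THB at 3.53%, and sell the proceeds forward at 0.41392.
The gap between the two covered legs is SEK 5,240,383.

SEK 5,240,383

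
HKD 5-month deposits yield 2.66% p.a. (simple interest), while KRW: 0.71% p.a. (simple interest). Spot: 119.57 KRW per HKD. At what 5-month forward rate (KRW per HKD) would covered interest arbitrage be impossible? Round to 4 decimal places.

118.6091

T = 5/12 years.
KRW growth factor: 1 + 0.0071×5/12 = 1.002958333.
HKD accumulates by 1 + 0.0266×5/12 = 1.011083333.
CIP: F = S · (grow KRW)/(grow HKD) = 119.57 × 1.002958333/1.011083333 = 118.609143 KRW per HKD.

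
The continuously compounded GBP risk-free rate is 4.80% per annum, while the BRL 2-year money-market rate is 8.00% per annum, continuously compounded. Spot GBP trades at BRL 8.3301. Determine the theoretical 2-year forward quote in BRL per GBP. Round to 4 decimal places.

8.8807

T = 2 years.
Growth of 1 BRL over T: e^(0.0800×2) = 1.1735109.
Growth of 1 GBP over T: e^(0.0480×2) = 1.1007591.
So F = 8.3301 × 1.1735109 / 1.1007591 = 8.880656 (BRL/GBP).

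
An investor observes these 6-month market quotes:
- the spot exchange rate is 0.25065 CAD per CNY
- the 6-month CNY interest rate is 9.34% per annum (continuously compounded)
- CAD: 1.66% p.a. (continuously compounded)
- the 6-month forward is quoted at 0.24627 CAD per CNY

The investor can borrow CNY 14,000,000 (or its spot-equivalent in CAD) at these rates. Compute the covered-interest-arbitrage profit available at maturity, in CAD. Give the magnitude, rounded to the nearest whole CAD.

T = 6/12 years.
Route A — deposit CNY, sell forward: 14,000,000 × 1.04780762 × 0.24627 = CAD 3,612,610.16.
Route B — convert at spot, deposit CAD: 14,000,000 × 0.25065 × 1.00833454 = CAD 3,538,346.73.
The quoted forward overvalues CNY, so borrow CAD, buy CNY at spot, deposit the CNY at 9.34%, and sell the proceeds forward at 0.24627.
Arbitrage profit = |3,612,610.16 − 3,538,346.73| = CAD 74,263.

CAD 74,263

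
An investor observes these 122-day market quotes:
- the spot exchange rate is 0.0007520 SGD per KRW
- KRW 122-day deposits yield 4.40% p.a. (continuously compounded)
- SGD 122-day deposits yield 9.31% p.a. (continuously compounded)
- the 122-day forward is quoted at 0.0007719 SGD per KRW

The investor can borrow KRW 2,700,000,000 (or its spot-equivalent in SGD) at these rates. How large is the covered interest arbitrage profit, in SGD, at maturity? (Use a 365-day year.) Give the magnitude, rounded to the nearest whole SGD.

SGD 20,431

T = 122/365 years.
Route A — deposit KRW, sell forward: 2,700,000,000 × 1.014815527 × 0.0007719 = SGD 2,115,007.48.
Route B — convert at spot, deposit SGD: 2,700,000,000 × 0.0007520 × 1.031607594 = SGD 2,094,576.06.
The quoted forward overvalues KRW, so borrow SGD, buy KRW at spot, deposit the KRW at 4.40%, and sell the proceeds forward at 0.0007719.
Profit = 2,115,007.48 − 2,094,576.06 = SGD 20,431.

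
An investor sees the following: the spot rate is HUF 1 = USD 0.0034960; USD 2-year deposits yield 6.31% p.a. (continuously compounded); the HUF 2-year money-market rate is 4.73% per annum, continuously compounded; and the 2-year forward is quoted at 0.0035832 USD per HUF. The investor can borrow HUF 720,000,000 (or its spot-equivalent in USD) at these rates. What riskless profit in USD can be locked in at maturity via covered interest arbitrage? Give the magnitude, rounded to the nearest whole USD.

T = 2 years.
Invest the HUF and cover forward: 720,000,000 × 1.09921908 × 0.0035832 = USD 2,835,879.70.
Convert at spot and invest in USD: 720,000,000 × 0.0034960 × 1.134509047 = USD 2,855,695.41.
The quoted forward undervalues HUF, so borrow HUF, convert to USD at spot, deposit the USD at 6.31%, and buy HUF forward at 0.0035832 to cover the loan.
Profit = 2,855,695.41 − 2,835,879.70 = USD 19,816.

USD 19,816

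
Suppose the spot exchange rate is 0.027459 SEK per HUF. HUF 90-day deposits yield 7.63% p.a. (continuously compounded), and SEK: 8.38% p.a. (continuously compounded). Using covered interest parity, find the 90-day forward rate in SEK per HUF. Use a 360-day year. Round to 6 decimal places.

T = 90/360 years.
SEK accumulates by e^(0.0838×90/360) = 1.021171.
Growth of 1 HUF over T: e^(0.0763×90/360) = 1.0192581.
Forward (SEK per HUF) = 0.027459 × 1.021171 / 1.0192581 = 0.02751053.

0.027511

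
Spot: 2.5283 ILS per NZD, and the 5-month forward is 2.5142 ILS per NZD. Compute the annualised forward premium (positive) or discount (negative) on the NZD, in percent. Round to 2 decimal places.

T = 5/12 years.
NZD trades forward at -0.55769% vs spot over the period.
Annualise by dividing by T: -0.0055769 / (5/12) = -0.013385 → -1.34%.

-1.34%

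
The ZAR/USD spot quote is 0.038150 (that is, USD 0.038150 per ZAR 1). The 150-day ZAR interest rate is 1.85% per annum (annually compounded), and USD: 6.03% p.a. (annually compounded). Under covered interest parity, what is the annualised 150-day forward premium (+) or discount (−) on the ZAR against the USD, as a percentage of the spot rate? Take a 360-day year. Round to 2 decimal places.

+4.06%

T = 150/360 years.
No-arbitrage forward: 0.03815 × 1.0246967 / 1.0076671 = 0.038794736 USD/ZAR.
Annualised premium = (F − S)/S × (1/T) = (0.038794736 − 0.03815)/0.03815 ÷ (150/360) = 4.06%.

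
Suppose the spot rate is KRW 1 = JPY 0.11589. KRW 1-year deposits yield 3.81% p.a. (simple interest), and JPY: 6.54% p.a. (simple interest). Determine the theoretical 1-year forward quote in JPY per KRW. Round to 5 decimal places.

0.11894

T = 1 year.
Growth of 1 JPY over T: 1 + 0.0654×1 = 1.065400.
KRW accumulates by 1 + 0.0381×1 = 1.038100.
Forward (JPY per KRW) = 0.11589 × 1.065400 / 1.038100 = 0.1189377.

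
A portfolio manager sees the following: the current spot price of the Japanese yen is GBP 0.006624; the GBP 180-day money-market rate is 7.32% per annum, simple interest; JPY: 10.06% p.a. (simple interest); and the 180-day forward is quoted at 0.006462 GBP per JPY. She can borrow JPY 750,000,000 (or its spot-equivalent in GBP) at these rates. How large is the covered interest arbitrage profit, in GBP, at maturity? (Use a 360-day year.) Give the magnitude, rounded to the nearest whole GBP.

T = 180/360 years.
Keep in JPY, deliver into the forward: 750,000,000·1.050300·0.006462 = GBP 5,090,278.95.
Swap to GBP now, deposit: 750,000,000·0.006624·1.036600 = GBP 5,149,828.80.
The quoted forward undervalues JPY, so borrow JPY, convert to GBP at spot, deposit the GBP at 7.32%, and buy JPY forward at 0.006462 to cover the loan.
The gap between the two covered legs is GBP 59,550.

GBP 59,550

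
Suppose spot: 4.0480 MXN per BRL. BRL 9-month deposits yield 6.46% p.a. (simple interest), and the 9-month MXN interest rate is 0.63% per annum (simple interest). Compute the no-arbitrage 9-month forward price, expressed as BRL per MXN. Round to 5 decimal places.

T = 9/12 years.
MXN accumulates by 1 + 0.0063×9/12 = 1.004725.
BRL growth factor: 1 + 0.0646×9/12 = 1.048450.
Forward (MXN per BRL) = 4.048 × 1.004725 / 1.048450 = 3.879181.
Invert for BRL per MXN: 1 / 3.879181 = 0.25779.

0.25779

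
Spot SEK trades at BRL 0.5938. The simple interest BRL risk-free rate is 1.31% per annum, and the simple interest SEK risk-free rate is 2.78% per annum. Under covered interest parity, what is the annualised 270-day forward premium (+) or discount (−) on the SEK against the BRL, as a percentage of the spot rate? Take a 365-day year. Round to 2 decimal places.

-1.44%

T = 270/365 years.
F = S · g_BRL/g_SEK = 0.5938 × 1.0096904/1.0205644 = 0.5874731.
Annualised premium = (F − S)/S × (1/T) = (0.5874731 − 0.5938)/0.5938 ÷ (270/365) = -1.44%.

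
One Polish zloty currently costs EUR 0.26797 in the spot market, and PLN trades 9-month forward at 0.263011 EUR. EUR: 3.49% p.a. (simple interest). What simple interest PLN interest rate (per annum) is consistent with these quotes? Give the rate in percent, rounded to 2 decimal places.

6.07%

T = 9/12 years.
By CIP, F/S equals the EUR-to-PLN growth ratio: 0.263011/0.26797 = 0.9814942.
EUR growth factor: 1 + 0.0349×9/12 = 1.026175.
So the PLN growth factor = 1.0455232.
r = (1.0455232 − 1)/(9/12) = 0.060698 → 6.07%.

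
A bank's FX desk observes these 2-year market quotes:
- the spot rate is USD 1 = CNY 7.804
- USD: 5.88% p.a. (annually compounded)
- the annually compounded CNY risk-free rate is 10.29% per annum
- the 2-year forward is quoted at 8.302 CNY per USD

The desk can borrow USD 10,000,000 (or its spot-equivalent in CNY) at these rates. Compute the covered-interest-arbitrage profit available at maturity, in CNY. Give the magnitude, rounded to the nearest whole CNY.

CNY 1,856,763

T = 2 years.
Keep in USD, deliver into the forward: 10,000,000·1.12105744·8.302 = CNY 93,070,188.67.
Swap to CNY now, deposit: 10,000,000·7.804·1.21638841 = CNY 94,926,951.52.
The quoted forward undervalues USD, so borrow USD, convert to CNY at spot, deposit the CNY at 10.29%, and buy USD forward at 8.302 to cover the loan.
The gap between the two covered legs is CNY 1,856,763.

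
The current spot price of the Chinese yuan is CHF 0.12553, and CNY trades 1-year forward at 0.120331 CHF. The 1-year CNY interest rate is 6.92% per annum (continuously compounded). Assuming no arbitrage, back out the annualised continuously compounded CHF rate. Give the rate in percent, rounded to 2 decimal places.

T = 1 year.
By CIP, F/S equals the CHF-to-CNY growth ratio: 0.120331/0.12553 = 0.9585836.
CNY growth factor: e^(0.0692×1) = 1.0716505.
So the CHF growth factor = 1.0272666.
Take logs: ln 1.0272666 / 1 = 0.026901, so 2.69%.

2.69%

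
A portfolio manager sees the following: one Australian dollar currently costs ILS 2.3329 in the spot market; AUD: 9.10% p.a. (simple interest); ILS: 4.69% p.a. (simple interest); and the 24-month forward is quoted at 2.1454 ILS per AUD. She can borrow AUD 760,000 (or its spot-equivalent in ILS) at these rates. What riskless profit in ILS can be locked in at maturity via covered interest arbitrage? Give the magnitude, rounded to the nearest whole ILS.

T = 2 years.
Invest the AUD and cover forward: 760,000 × 1.182000 × 2.1454 = ILS 1,927,255.73.
Convert at spot and invest in ILS: 760,000 × 2.3329 × 1.093800 = ILS 1,939,311.78.
The quoted forward undervalues AUD, so borrow AUD, convert to ILS at spot, deposit the ILS at 4.69%, and buy AUD forward at 2.1454 to cover the loan.
Profit = 1,939,311.78 − 1,927,255.73 = ILS 12,056.

ILS 12,056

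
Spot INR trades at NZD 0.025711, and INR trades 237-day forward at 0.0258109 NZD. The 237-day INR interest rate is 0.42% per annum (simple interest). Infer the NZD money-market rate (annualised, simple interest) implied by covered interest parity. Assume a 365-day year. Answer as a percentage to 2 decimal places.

T = 237/365 years.
CIP gives F = S · g_NZD/g_INR, so g_NZD/g_INR = 0.0258109/0.025711 = 1.0038855.
INR growth factor: 1 + 0.0042×237/365 = 1.0027271.
That pins the NZD growth at 1.0066232.
r = (1.0066232 − 1)/(237/365) = 0.010200 → 1.02%.

1.02%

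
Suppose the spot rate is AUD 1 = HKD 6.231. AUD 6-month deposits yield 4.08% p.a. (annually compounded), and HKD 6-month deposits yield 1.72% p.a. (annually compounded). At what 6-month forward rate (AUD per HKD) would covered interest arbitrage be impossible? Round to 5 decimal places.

0.16234

T = 6/12 years.
HKD growth factor: (1 + 0.0172)^(6/12) = 1.0085633.
AUD growth factor: (1 + 0.0408)^(6/12) = 1.0201961.
CIP: F = S · (grow HKD)/(grow AUD) = 6.231 × 1.0085633/1.0201961 = 6.159951 HKD per AUD.
Invert for AUD per HKD: 1 / 6.159951 = 0.16234.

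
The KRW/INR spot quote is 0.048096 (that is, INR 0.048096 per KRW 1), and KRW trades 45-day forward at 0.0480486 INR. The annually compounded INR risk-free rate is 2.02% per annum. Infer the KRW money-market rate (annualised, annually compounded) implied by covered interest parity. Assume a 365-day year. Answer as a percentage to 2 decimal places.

T = 45/365 years.
CIP gives F = S · g_INR/g_KRW, so g_INR/g_KRW = 0.0480486/0.048096 = 0.9990145.
INR growth factor: (1 + 0.0202)^(45/365) = 1.0024686.
Hence g_KRW = 1.0034575.
r = 1.0034575^(365/45) − 1 = 0.028391 → 2.84%.

2.84%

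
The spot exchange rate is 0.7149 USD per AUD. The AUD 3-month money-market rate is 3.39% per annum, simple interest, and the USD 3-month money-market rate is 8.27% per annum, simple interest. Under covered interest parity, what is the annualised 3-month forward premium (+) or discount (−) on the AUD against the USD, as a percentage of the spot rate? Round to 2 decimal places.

+4.84%

T = 3/12 years.
CIP forward (USD per AUD) = 0.7149 × 1.020675/1.008475 = 0.7235485.
Annualised premium = (F − S)/S × (1/T) = (0.7235485 − 0.7149)/0.7149 ÷ (3/12) = 4.84%.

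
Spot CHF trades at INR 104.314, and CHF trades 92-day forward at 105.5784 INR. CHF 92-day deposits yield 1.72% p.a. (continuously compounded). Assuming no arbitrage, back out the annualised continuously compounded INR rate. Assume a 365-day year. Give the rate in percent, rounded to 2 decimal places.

6.50%

T = 92/365 years.
By CIP, F/S equals the INR-to-CHF growth ratio: 105.5784/104.314 = 1.0121211.
CHF growth factor: e^(0.0172×92/365) = 1.0043448.
That pins the INR growth at 1.0165186.
Take logs: ln 1.0165186 / (92/365) = 0.065000, so 6.50%.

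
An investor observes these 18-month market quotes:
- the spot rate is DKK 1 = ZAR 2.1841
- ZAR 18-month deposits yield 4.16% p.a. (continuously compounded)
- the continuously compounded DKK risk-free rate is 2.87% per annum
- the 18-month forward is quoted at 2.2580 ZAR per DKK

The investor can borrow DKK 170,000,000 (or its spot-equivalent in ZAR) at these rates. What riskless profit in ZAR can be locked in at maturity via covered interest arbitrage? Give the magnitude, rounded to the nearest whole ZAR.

T = 18/12 years.
Keep in DKK, deliver into the forward: 170,000,000·1.04399009305·2.2580 = ZAR 400,746,037.12.
Swap to ZAR now, deposit: 170,000,000·2.1841·1.06438801479 = ZAR 395,204,076.73.
The quoted forward overvalues DKK, so borrow ZAR, buy DKK at spot, deposit the DKK at 2.87%, and sell the proceeds forward at 2.2580.
The gap between the two covered legs is ZAR 5,541,960.

ZAR 5,541,960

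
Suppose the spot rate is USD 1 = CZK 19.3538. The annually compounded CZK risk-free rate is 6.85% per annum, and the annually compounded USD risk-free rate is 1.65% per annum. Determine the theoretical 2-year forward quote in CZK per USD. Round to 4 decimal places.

21.3846

T = 2 years.
Growth of 1 CZK over T: (1 + 0.0685)^2 = 1.14169225.
USD accumulates by (1 + 0.0165)^2 = 1.03327225.
So F = 19.3538 × 1.14169225 / 1.03327225 = 21.384571 (CZK/USD).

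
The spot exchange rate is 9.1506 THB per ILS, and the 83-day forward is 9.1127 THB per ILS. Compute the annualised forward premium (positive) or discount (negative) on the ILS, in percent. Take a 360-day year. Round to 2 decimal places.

-1.80%

T = 83/360 years.
(F − S)/S = (9.1127 − 9.1506)/9.1506 = -0.0041418.
Annualise by dividing by T: -0.0041418 / (83/360) = -0.017964 → -1.80%.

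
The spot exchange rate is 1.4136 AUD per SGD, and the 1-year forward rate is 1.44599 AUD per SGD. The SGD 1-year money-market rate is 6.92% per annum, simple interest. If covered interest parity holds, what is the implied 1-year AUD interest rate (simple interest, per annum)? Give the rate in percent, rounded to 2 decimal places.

T = 1 year.
F/S = 1.44599/1.4136 = 1.0229131 = (growth of AUD) / (growth of SGD).
SGD growth factor: 1 + 0.0692×1 = 1.069200.
Hence g_AUD = 1.0936987.
(1.0936987 − 1)/T = 0.093699, i.e. 9.37%.

9.37%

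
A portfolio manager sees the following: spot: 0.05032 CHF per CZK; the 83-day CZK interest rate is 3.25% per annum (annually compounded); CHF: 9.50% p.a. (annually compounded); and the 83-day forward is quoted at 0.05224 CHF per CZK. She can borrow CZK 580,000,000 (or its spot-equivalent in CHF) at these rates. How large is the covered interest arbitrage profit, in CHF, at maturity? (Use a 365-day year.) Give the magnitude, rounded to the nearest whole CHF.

T = 83/365 years.
Keep in CZK, deliver into the forward: 580,000,000·1.0072993685·0.05224 = CHF 30,520,365.03.
Swap to CHF now, deposit: 580,000,000·0.05032·1.020851715 = CHF 29,794,169.81.
The quoted forward overvalues CZK, so borrow CHF, buy CZK at spot, deposit the CZK at 3.25%, and sell the proceeds forward at 0.05224.
Arbitrage profit = |30,520,365.03 − 29,794,169.81| = CHF 726,195.

CHF 726,195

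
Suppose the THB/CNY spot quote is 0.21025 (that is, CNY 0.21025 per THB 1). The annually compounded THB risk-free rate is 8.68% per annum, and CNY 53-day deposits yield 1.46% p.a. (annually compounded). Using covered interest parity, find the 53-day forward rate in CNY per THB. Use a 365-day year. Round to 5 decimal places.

T = 53/365 years.
CNY growth factor: (1 + 0.0146)^(53/365) = 1.0021069.
Growth of 1 THB over T: (1 + 0.0868)^(53/365) = 1.0121599.
CIP: F = S · (grow CNY)/(grow THB) = 0.21025 × 1.0021069/1.0121599 = 0.2081617 CNY per THB.

0.20816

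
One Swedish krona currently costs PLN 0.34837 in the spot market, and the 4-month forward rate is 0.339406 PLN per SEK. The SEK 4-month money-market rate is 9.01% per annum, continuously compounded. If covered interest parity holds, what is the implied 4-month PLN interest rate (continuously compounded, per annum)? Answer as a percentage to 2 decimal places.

1.19%

T = 4/12 years.
By CIP, F/S equals the PLN-to-SEK growth ratio: 0.339406/0.34837 = 0.9742687.
The SEK side grows by e^(0.0901×4/12) = 1.0304889.
Hence g_PLN = 1.0039731.
r = ln(1.0039731)/(4/12) = 0.011896 → 1.19%.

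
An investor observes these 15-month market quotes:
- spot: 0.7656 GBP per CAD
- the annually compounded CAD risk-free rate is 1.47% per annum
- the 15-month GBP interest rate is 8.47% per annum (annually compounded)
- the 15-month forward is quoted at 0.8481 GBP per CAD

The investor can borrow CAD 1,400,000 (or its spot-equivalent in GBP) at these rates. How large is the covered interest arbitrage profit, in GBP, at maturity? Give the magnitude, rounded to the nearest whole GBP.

GBP 22,699

T = 15/12 years.
Route A — deposit CAD, sell forward: 1,400,000 × 1.018408641 × 0.8481 = GBP 1,209,197.32.
Route B — convert at spot, deposit GBP: 1,400,000 × 0.7656 × 1.106973056 = GBP 1,186,498.00.
The quoted forward overvalues CAD, so borrow GBP, buy CAD at spot, deposit the CAD at 1.47%, and sell the proceeds forward at 0.8481.
Profit = 1,209,197.32 − 1,186,498.00 = GBP 22,699.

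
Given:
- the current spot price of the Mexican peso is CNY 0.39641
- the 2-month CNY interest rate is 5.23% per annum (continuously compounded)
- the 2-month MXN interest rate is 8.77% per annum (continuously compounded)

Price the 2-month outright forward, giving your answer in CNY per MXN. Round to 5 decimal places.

0.39408

T = 2/12 years.
CNY accumulates by e^(0.0523×2/12) = 1.0087548.
Growth of 1 MXN over T: e^(0.0877×2/12) = 1.014724.
So F = 0.39641 × 1.0087548 / 1.014724 = 0.3940781 (CNY/MXN).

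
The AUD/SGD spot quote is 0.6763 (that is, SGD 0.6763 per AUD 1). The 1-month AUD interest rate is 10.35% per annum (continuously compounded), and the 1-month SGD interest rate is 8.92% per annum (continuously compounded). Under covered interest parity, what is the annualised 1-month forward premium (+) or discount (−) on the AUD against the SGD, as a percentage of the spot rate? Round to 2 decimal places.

-1.43%

T = 1/12 years.
F = S · g_SGD/g_AUD = 0.6763 × 1.007461/1.0086623 = 0.6754945.
Annualised premium = (F − S)/S × (1/T) = (0.6754945 − 0.6763)/0.6763 ÷ (1/12) = -1.43%.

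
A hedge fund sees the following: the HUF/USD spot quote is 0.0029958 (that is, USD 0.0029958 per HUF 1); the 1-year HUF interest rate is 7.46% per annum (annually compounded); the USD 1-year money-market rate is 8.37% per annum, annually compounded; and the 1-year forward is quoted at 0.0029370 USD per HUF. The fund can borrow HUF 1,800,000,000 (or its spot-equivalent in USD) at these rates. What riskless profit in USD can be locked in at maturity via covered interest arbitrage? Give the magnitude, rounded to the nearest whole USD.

USD 162,807

T = 1 year.
Route A — deposit HUF, sell forward: 1,800,000,000 × 1.074600 × 0.0029370 = USD 5,680,980.36.
Route B — convert at spot, deposit USD: 1,800,000,000 × 0.0029958 × 1.083700 = USD 5,843,787.23.
The quoted forward undervalues HUF, so borrow HUF, convert to USD at spot, deposit the USD at 8.37%, and buy HUF forward at 0.0029370 to cover the loan.
The gap between the two covered legs is USD 162,807.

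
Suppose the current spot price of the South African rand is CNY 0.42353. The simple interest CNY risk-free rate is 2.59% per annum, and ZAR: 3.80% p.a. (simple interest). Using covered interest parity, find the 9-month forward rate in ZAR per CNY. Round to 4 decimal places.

T = 9/12 years.
CNY growth factor: 1 + 0.0259×9/12 = 1.019425.
ZAR accumulates by 1 + 0.0380×9/12 = 1.028500.
CIP: F = S · (grow CNY)/(grow ZAR) = 0.42353 × 1.019425/1.028500 = 0.4197930 CNY per ZAR.
Invert for ZAR per CNY: 1 / 0.4197930 = 2.3821.

2.3821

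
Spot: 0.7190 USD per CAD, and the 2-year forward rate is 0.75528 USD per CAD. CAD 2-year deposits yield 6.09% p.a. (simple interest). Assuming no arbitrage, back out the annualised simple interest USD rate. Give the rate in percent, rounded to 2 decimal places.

T = 2 years.
CIP gives F = S · g_USD/g_CAD, so g_USD/g_CAD = 0.75528/0.719 = 1.0504590.
CAD growth factor: 1 + 0.0609×2 = 1.121800.
So the USD growth factor = 1.1784049.
r = (1.1784049 − 1)/2 = 0.089202 → 8.92%.

8.92%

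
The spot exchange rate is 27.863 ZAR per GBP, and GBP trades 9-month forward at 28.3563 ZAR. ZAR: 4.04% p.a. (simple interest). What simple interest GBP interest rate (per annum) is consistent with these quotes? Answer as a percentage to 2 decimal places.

1.65%

T = 9/12 years.
By CIP, F/S equals the ZAR-to-GBP growth ratio: 28.3563/27.863 = 1.0177045.
The ZAR side grows by 1 + 0.0404×9/12 = 1.030300.
Hence g_GBP = 1.0123764.
(1.0123764 − 1)/T = 0.016502, i.e. 1.65%.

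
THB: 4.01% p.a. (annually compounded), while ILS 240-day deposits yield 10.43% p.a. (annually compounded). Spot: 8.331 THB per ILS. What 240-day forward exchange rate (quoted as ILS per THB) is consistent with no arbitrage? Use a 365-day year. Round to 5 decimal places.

0.12486

T = 240/365 years.
THB growth factor: (1 + 0.0401)^(240/365) = 1.0261892.
ILS growth factor: (1 + 0.1043)^(240/365) = 1.0674099.
CIP: F = S · (grow THB)/(grow ILS) = 8.331 × 1.0261892/1.0674099 = 8.009278 THB per ILS.
Quoted the other way: 1/8.009278 = 0.12486 ILS per THB.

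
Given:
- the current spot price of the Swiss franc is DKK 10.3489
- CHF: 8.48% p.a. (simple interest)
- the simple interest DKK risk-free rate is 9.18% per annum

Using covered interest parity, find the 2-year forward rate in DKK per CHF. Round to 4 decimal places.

T = 2 years.
Growth of 1 DKK over T: 1 + 0.0918×2 = 1.183600.
CHF growth factor: 1 + 0.0848×2 = 1.169600.
So F = 10.3489 × 1.183600 / 1.169600 = 10.472775 (DKK/CHF).

10.4728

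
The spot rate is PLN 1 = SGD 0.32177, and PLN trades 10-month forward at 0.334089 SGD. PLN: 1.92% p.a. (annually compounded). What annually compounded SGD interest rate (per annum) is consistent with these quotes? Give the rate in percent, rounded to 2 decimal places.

6.62%

T = 10/12 years.
F/S = 0.334089/0.32177 = 1.0382851 = (growth of SGD) / (growth of PLN).
PLN growth factor: (1 + 0.0192)^(10/12) = 1.0159746.
Hence g_SGD = 1.0548713.
r = 1.0548713^(12/10) − 1 = 0.066202 → 6.62%.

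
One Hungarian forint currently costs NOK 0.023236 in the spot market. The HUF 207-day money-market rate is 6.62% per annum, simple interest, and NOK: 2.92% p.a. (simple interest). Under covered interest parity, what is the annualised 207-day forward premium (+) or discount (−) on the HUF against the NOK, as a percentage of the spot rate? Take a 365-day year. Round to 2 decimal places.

-3.57%

T = 207/365 years.
F = S · g_NOK/g_HUF = 0.023236 × 1.016560/1.0375436 = 0.022766068.
(F − S)/S ÷ T = (0.022766068 − 0.023236)/0.023236/(207/365) = -0.035661 → -3.57%.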